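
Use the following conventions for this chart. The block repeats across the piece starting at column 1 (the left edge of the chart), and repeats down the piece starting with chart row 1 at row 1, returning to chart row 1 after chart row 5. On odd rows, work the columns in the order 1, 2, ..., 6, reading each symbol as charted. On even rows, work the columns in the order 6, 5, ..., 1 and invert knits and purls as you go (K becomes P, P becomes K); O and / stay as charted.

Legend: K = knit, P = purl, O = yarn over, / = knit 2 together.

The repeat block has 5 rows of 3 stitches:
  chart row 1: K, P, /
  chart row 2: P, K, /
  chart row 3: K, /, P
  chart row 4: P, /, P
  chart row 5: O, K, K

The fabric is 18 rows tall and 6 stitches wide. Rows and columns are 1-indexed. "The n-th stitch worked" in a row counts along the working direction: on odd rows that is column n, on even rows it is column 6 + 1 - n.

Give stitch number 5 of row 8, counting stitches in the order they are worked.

Stitch:
/

Derivation:
For row 8: chart row = ((8-1) mod 5) + 1 = 3; this is a WS (even) row.
Chart row 3 tiled across columns 1-6: K / P K / P
WS row: flip the tiled sequence (start at column 6) and apply K<->P; O and / stay.
Row 8 as worked: K / P K / P
Stitch 5 in working order -> /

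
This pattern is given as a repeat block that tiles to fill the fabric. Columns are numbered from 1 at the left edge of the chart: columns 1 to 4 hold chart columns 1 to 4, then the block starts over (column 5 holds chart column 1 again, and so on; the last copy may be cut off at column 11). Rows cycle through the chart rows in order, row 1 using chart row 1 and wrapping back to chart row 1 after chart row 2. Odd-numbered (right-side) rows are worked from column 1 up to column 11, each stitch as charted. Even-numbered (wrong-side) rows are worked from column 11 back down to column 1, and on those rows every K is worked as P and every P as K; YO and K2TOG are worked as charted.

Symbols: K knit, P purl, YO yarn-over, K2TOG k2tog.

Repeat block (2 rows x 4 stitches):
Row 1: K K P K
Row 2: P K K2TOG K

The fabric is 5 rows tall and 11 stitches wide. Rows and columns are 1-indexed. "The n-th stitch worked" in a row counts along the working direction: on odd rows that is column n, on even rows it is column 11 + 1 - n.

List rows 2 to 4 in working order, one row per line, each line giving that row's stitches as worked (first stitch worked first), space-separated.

Rows as worked:
K2TOG P K P K2TOG P K P K2TOG P K
K K P K K K P K K K P
K2TOG P K P K2TOG P K P K2TOG P K

Derivation:
Row 2: chart row 2, WS - tiled (columns 1-11): P K K2TOG K P K K2TOG K P K K2TOG; work from column 11 back to 1 with K<->P swapped.
Row 3: chart row 1, RS - tile across columns 1-11 and work as-is.
Row 4: chart row 2, WS - tiled (columns 1-11): P K K2TOG K P K K2TOG K P K K2TOG; work from column 11 back to 1 with K<->P swapped.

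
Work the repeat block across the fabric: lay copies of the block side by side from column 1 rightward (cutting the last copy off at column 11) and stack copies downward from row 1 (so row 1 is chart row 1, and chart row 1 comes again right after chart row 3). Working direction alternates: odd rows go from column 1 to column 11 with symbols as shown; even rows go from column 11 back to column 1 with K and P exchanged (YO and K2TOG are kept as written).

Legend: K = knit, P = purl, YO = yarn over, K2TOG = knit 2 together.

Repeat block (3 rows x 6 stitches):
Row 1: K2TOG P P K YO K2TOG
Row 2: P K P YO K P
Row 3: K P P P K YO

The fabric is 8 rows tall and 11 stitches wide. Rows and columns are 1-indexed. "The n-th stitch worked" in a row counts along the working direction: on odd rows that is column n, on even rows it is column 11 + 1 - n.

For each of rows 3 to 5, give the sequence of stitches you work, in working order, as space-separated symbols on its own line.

Row 3: chart row 3, RS - tile across columns 1-11 and work as-is.
Row 4: chart row 1, WS - tiled (columns 1-11): K2TOG P P K YO K2TOG K2TOG P P K YO; work from column 11 back to 1 with K<->P swapped.
Row 5: chart row 2, RS - tile across columns 1-11 and work as-is.

Rows as worked:
K P P P K YO K P P P K
YO P K K K2TOG K2TOG YO P K K K2TOG
P K P YO K P P K P YO K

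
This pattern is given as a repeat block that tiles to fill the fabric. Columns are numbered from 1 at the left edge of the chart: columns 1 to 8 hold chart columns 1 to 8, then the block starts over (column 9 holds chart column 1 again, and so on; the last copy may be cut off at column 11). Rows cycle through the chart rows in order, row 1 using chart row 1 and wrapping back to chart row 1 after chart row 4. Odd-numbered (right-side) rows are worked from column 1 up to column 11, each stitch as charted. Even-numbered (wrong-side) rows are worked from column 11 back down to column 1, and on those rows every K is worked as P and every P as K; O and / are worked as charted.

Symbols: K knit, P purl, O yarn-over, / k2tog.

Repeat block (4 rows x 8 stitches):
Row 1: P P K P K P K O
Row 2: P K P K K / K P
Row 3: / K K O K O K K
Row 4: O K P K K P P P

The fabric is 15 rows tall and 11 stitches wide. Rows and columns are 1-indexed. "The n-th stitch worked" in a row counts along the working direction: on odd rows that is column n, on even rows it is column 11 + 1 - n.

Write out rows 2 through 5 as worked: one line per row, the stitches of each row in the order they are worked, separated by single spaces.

Rows as worked:
K P K K P / P P K P K
/ K K O K O K K / K K
K P O K K K P P K P O
P P K P K P K O P P K

Derivation:
Row 2: chart row 2, WS - tiled (columns 1-11): P K P K K / K P P K P; work from column 11 back to 1 with K<->P swapped.
Row 3: chart row 3, RS - tile across columns 1-11 and work as-is.
Row 4: chart row 4, WS - tiled (columns 1-11): O K P K K P P P O K P; work from column 11 back to 1 with K<->P swapped.
Row 5: chart row 1, RS - tile across columns 1-11 and work as-is.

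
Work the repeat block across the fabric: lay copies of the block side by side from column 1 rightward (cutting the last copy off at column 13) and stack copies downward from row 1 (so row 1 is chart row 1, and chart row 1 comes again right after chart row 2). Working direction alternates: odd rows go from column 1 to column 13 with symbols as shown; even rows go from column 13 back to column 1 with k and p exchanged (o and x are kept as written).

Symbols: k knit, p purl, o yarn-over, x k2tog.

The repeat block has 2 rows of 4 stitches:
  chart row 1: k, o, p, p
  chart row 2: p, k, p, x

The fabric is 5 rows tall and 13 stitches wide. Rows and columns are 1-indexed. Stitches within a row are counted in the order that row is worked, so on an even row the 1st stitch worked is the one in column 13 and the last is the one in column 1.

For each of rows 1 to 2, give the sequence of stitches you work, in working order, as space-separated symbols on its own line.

Row 1: chart row 1, RS - tile across columns 1-13 and work as-is.
Row 2: chart row 2, WS - tiled (columns 1-13): p k p x p k p x p k p x p; work from column 13 back to 1 with k<->p swapped.

Rows as worked:
k o p p k o p p k o p p k
k x k p k x k p k x k p k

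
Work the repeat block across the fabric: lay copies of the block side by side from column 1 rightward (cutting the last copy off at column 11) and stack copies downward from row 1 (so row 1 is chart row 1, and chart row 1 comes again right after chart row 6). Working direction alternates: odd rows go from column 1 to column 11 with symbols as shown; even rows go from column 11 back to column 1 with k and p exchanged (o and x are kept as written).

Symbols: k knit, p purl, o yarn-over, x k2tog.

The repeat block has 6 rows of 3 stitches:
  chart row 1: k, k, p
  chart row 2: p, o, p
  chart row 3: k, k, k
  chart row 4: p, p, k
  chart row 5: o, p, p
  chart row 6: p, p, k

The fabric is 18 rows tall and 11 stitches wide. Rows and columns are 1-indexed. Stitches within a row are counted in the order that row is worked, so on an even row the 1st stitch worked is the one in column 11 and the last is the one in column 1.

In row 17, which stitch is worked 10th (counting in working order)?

Stitch:
o

Derivation:
For row 17: chart row = ((17-1) mod 6) + 1 = 5; this is a RS (odd) row.
Chart row 5 tiled across columns 1-11: o p p o p p o p p o p
Right side: take the tiled row as-is (worked left to right from column 1).
The 10th stitch worked is o.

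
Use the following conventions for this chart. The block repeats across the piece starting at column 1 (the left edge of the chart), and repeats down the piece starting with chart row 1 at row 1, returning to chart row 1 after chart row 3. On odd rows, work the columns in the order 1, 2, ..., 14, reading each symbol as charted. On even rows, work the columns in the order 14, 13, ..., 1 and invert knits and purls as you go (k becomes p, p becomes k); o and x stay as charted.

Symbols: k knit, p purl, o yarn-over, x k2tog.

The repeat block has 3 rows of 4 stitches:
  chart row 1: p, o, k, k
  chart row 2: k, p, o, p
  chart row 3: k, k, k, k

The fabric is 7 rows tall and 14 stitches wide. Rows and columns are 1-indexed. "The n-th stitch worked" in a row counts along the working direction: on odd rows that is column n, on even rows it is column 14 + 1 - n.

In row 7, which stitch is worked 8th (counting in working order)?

Stitch:
k

Derivation:
Row 7 uses chart row ((7-1) mod 3)+1 = 1. Row 7 is odd, so RS.
Chart row 1 tiled across columns 1-14: p o k k p o k k p o k k p o
Right side: take the tiled row as-is (worked left to right from column 1).
Stitch 8 in working order -> k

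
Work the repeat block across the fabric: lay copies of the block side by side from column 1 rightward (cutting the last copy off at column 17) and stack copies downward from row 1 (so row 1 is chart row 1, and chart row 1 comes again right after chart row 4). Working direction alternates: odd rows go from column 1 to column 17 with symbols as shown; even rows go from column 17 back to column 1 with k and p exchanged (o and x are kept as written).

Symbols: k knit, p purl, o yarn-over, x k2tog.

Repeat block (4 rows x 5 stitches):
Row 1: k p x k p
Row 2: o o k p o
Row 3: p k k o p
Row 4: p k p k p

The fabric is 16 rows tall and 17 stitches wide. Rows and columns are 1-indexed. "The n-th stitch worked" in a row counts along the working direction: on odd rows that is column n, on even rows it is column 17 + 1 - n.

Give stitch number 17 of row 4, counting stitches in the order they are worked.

== STITCH ==
k

Derivation:
Row 4 uses chart row ((4-1) mod 4)+1 = 4. Row 4 is even, so WS.
Chart row 4 tiled across columns 1-17: p k p k p p k p k p p k p k p p k
WS row: flip the tiled sequence (start at column 17) and apply k<->p; o and x stay.
Row 4 as worked: p k k p k p k k p k p k k p k p k
Counting 17 along the worked row gives k.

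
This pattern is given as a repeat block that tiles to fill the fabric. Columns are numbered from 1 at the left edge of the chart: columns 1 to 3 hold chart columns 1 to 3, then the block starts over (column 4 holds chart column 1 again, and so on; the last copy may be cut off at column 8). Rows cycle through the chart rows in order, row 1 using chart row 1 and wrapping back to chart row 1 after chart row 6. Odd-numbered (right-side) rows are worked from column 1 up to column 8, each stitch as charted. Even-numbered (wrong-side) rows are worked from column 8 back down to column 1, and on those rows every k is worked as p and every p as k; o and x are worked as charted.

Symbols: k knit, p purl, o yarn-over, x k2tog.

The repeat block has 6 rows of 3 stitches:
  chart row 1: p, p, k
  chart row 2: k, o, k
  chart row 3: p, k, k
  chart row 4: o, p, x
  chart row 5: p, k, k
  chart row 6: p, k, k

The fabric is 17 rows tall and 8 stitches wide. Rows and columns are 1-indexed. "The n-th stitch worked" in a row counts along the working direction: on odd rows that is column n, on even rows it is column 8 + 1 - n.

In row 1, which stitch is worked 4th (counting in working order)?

== STITCH ==
p

Derivation:
For row 1: chart row = ((1-1) mod 6) + 1 = 1; this is a RS (odd) row.
Chart row 1 tiled across columns 1-8: p p k p p k p p
Right side: take the tiled row as-is (worked left to right from column 1).
Counting 4 along the worked row gives p.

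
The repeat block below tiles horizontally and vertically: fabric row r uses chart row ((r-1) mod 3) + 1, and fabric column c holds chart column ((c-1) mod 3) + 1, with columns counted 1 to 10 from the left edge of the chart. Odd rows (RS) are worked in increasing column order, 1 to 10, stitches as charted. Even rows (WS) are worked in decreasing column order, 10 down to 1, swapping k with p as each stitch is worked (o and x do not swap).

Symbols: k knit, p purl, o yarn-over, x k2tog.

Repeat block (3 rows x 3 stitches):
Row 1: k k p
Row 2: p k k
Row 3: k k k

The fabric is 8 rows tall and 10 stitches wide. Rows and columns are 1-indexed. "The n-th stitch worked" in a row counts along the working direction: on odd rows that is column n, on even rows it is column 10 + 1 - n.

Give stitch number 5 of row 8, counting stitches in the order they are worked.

For row 8: chart row = ((8-1) mod 3) + 1 = 2; this is a WS (even) row.
Chart row 2 tiled across columns 1-10: p k k p k k p k k p
Wrong side: read the tiled row from column 10 down to 1 and exchange k with p (leave o, x).
Row 8 as worked: k p p k p p k p p k
Counting 5 along the worked row gives p.

Result:
p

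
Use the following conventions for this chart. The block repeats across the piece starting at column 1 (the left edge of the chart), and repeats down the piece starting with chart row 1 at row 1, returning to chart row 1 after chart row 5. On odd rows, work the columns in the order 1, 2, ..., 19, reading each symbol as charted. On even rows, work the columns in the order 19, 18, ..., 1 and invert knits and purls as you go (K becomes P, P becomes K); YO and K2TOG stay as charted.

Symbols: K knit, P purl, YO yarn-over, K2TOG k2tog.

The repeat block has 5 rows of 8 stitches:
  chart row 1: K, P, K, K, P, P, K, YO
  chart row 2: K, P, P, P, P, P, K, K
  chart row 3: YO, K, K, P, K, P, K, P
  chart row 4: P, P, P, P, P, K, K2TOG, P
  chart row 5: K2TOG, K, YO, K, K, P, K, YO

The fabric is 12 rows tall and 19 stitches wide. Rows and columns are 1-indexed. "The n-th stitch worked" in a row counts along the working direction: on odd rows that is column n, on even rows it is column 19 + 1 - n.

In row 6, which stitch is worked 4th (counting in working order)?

For row 6: chart row = ((6-1) mod 5) + 1 = 1; this is a WS (even) row.
Chart row 1 tiled across columns 1-19: K P K K P P K YO K P K K P P K YO K P K
WS: work from column 19 back to column 1 (reverse the tiled row), swapping K<->P (YO and K2TOG unchanged).
Row 6 as worked: P K P YO P K K P P K P YO P K K P P K P
Counting 4 along the worked row gives YO.

Stitch:
YO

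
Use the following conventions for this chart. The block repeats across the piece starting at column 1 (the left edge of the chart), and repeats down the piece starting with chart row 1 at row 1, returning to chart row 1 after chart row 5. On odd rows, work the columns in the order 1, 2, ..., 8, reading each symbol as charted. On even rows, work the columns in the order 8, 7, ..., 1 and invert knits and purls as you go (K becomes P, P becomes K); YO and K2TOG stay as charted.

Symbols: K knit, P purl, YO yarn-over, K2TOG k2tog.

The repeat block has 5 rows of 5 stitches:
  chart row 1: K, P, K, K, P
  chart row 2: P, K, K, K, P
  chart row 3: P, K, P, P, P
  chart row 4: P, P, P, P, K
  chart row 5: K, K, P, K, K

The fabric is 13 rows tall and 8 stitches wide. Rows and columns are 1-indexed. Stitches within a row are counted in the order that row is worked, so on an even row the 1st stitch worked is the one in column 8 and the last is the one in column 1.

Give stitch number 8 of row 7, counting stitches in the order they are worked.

== STITCH ==
K

Derivation:
Row 7: (7-1) mod 5 = 1, so use chart row 2. Odd row -> RS.
Chart row 2 tiled across columns 1-8: P K K K P P K K
RS row: no reversal, no swap; stitch n worked = column n.
The 8th stitch worked is K.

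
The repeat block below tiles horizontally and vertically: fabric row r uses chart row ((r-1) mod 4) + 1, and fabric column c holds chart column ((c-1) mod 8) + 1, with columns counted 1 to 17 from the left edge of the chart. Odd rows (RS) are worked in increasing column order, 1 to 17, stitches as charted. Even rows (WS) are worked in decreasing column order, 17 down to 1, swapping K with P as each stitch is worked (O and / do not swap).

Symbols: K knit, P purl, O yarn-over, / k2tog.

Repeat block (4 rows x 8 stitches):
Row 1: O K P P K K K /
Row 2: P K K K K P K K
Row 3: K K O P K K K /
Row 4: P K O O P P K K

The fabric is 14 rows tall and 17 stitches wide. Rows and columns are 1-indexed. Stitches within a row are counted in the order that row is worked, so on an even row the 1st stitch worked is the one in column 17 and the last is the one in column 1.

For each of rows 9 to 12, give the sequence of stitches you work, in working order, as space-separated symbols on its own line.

Row 9: chart row 1, RS - tile across columns 1-17 and work as-is.
Row 10: chart row 2, WS - tiled (columns 1-17): P K K K K P K K P K K K K P K K P; work from column 17 back to 1 with K<->P swapped.
Row 11: chart row 3, RS - tile across columns 1-17 and work as-is.
Row 12: chart row 4, WS - tiled (columns 1-17): P K O O P P K K P K O O P P K K P; work from column 17 back to 1 with K<->P swapped.

Result:
O K P P K K K / O K P P K K K / O
K P P K P P P P K P P K P P P P K
K K O P K K K / K K O P K K K / K
K P P K K O O P K P P K K O O P K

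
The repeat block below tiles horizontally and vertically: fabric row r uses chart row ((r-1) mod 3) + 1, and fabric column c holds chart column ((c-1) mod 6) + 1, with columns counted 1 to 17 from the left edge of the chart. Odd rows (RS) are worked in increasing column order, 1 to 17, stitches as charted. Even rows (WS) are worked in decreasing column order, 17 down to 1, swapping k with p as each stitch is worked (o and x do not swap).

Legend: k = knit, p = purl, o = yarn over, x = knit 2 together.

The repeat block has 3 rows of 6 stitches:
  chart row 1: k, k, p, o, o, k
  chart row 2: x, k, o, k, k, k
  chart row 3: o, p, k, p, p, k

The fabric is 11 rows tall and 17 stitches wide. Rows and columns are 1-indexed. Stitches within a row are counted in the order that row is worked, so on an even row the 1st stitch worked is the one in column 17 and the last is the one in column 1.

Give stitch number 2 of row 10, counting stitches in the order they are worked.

For row 10: chart row = ((10-1) mod 3) + 1 = 1; this is a WS (even) row.
Chart row 1 tiled across columns 1-17: k k p o o k k k p o o k k k p o o
Wrong side: read the tiled row from column 17 down to 1 and exchange k with p (leave o, x).
Row 10 as worked: o o k p p p o o k p p p o o k p p
The 2nd stitch worked is o.

Result:
o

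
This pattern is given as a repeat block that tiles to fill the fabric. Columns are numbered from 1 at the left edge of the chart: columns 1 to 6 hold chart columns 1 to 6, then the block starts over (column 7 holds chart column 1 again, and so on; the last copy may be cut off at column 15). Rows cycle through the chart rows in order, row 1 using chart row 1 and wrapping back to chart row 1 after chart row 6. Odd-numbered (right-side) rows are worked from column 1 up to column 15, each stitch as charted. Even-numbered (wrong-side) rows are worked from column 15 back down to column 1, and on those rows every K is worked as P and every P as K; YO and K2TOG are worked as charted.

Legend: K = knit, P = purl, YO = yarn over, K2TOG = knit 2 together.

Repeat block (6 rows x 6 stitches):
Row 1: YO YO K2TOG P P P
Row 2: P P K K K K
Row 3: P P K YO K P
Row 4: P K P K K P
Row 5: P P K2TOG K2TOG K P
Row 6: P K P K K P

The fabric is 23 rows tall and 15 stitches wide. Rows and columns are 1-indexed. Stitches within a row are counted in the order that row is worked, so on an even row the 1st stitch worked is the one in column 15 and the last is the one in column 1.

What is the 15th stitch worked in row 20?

Row 20 uses chart row ((20-1) mod 6)+1 = 2. Row 20 is even, so WS.
Chart row 2 tiled across columns 1-15: P P K K K K P P K K K K P P K
Wrong side: read the tiled row from column 15 down to 1 and exchange K with P (leave YO, K2TOG).
Row 20 as worked: P K K P P P P K K P P P P K K
The 15th stitch worked is K.

Stitch:
K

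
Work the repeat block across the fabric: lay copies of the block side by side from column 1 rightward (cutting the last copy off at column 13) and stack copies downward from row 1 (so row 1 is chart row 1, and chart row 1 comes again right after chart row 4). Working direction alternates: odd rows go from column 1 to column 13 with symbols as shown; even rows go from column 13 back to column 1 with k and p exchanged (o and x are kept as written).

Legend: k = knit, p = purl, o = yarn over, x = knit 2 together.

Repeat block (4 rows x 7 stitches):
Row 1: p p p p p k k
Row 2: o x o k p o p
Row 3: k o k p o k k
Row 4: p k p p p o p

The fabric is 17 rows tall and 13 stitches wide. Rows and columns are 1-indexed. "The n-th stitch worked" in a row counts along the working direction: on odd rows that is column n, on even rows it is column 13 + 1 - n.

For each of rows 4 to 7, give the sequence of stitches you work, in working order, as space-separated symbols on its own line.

Row 4: chart row 4, WS - tiled (columns 1-13): p k p p p o p p k p p p o; work from column 13 back to 1 with k<->p swapped.
Row 5: chart row 1, RS - tile across columns 1-13 and work as-is.
Row 6: chart row 2, WS - tiled (columns 1-13): o x o k p o p o x o k p o; work from column 13 back to 1 with k<->p swapped.
Row 7: chart row 3, RS - tile across columns 1-13 and work as-is.

Result:
o k k k p k k o k k k p k
p p p p p k k p p p p p k
o k p o x o k o k p o x o
k o k p o k k k o k p o k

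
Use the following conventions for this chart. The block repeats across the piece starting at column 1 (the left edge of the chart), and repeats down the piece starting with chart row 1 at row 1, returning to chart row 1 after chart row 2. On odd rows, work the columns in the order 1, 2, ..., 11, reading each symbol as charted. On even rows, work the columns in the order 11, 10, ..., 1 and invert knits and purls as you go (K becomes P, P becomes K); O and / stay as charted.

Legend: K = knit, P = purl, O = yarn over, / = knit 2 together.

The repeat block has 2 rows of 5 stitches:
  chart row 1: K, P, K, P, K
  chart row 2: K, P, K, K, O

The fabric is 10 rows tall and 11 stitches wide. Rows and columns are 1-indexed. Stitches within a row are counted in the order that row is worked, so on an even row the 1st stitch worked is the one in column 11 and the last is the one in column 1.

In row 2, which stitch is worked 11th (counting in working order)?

Stitch:
P

Derivation:
Row 2 uses chart row ((2-1) mod 2)+1 = 2. Row 2 is even, so WS.
Chart row 2 tiled across columns 1-11: K P K K O K P K K O K
Wrong side: read the tiled row from column 11 down to 1 and exchange K with P (leave O, /).
Row 2 as worked: P O P P K P O P P K P
Stitch 11 in working order -> P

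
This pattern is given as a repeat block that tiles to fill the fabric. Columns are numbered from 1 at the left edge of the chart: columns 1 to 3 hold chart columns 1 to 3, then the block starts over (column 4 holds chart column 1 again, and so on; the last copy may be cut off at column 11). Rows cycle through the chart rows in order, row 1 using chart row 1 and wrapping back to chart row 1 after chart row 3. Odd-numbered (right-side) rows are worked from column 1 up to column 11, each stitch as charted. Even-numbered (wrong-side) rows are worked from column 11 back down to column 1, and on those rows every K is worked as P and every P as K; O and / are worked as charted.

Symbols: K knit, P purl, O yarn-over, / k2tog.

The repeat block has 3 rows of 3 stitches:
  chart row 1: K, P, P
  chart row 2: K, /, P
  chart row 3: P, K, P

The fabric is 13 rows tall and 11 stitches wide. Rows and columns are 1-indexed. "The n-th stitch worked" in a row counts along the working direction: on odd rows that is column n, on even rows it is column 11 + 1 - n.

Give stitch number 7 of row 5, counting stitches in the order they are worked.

For row 5: chart row = ((5-1) mod 3) + 1 = 2; this is a RS (odd) row.
Chart row 2 tiled across columns 1-11: K / P K / P K / P K /
RS: work column 1 to column 11, symbols as charted — the tiled row is the row as worked.
The 7th stitch worked is K.

Result:
K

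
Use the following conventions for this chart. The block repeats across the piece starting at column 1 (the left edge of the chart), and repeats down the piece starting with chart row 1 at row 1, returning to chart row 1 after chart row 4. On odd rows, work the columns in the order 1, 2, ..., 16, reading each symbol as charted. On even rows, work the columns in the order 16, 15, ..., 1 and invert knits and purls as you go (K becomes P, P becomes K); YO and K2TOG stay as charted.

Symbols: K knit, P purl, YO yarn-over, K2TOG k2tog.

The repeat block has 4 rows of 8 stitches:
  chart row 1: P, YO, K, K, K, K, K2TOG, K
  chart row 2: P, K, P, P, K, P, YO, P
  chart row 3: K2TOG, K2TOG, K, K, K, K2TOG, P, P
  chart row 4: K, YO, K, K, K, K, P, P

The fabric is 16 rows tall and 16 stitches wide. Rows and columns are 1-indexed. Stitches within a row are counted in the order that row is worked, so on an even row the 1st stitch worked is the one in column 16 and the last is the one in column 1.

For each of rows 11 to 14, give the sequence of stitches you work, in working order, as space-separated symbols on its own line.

Result:
K2TOG K2TOG K K K K2TOG P P K2TOG K2TOG K K K K2TOG P P
K K P P P P YO P K K P P P P YO P
P YO K K K K K2TOG K P YO K K K K K2TOG K
K YO K P K K P K K YO K P K K P K

Derivation:
Row 11: chart row 3, RS - tile across columns 1-16 and work as-is.
Row 12: chart row 4, WS - tiled (columns 1-16): K YO K K K K P P K YO K K K K P P; work from column 16 back to 1 with K<->P swapped.
Row 13: chart row 1, RS - tile across columns 1-16 and work as-is.
Row 14: chart row 2, WS - tiled (columns 1-16): P K P P K P YO P P K P P K P YO P; work from column 16 back to 1 with K<->P swapped.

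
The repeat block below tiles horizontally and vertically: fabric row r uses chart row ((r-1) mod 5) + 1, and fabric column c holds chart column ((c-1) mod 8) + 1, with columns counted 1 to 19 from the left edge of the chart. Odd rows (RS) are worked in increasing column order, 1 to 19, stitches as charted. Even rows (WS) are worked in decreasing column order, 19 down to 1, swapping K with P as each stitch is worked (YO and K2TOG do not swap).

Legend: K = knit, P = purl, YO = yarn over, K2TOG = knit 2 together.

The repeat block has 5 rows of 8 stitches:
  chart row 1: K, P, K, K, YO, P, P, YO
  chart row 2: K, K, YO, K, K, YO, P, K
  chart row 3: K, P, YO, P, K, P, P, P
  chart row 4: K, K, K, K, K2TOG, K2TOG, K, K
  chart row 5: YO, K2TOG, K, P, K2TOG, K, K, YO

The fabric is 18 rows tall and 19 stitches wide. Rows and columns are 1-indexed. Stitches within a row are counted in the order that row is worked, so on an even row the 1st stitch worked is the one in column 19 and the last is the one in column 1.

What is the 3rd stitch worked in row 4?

For row 4: chart row = ((4-1) mod 5) + 1 = 4; this is a WS (even) row.
Chart row 4 tiled across columns 1-19: K K K K K2TOG K2TOG K K K K K K K2TOG K2TOG K K K K K
WS: work from column 19 back to column 1 (reverse the tiled row), swapping K<->P (YO and K2TOG unchanged).
Row 4 as worked: P P P P P K2TOG K2TOG P P P P P P K2TOG K2TOG P P P P
Stitch 3 in working order -> P

Stitch:
P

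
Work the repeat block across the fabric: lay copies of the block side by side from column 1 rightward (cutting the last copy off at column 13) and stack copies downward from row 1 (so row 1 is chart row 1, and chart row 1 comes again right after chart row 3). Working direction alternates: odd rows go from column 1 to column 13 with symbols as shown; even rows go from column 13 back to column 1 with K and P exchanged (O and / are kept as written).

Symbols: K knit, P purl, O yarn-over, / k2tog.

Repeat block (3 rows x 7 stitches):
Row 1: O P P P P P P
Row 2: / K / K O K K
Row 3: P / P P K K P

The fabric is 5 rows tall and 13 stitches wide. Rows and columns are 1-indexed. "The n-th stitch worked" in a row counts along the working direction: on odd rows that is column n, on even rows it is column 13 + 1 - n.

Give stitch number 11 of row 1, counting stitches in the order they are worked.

Result:
P

Derivation:
For row 1: chart row = ((1-1) mod 3) + 1 = 1; this is a RS (odd) row.
Chart row 1 tiled across columns 1-13: O P P P P P P O P P P P P
RS: work column 1 to column 13, symbols as charted — the tiled row is the row as worked.
Counting 11 along the worked row gives P.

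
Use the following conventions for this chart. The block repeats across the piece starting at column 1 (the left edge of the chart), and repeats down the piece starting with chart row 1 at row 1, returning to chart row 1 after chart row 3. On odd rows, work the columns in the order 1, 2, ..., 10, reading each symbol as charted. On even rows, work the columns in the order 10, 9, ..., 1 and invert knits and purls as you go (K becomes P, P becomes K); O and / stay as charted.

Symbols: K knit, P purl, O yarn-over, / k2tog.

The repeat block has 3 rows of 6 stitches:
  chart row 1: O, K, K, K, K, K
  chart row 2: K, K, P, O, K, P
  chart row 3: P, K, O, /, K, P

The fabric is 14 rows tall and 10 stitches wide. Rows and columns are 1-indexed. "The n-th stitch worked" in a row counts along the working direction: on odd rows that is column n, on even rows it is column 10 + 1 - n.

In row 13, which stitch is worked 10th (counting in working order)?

Row 13: (13-1) mod 3 = 0, so use chart row 1. Odd row -> RS.
Chart row 1 tiled across columns 1-10: O K K K K K O K K K
RS row: no reversal, no swap; stitch n worked = column n.
The 10th stitch worked is K.

Result:
K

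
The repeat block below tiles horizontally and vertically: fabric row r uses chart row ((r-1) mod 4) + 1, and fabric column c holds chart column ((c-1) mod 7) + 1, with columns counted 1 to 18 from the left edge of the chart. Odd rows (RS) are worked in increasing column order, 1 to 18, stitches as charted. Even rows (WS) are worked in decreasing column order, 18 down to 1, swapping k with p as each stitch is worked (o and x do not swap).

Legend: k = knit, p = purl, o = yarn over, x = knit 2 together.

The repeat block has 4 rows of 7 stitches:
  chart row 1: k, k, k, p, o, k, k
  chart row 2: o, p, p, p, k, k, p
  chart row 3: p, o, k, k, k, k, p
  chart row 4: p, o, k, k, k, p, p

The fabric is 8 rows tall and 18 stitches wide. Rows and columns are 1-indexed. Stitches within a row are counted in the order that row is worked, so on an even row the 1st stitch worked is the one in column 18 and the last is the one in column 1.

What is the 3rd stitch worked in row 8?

Stitch:
o

Derivation:
For row 8: chart row = ((8-1) mod 4) + 1 = 4; this is a WS (even) row.
Chart row 4 tiled across columns 1-18: p o k k k p p p o k k k p p p o k k
Wrong side: read the tiled row from column 18 down to 1 and exchange k with p (leave o, x).
Row 8 as worked: p p o k k k p p p o k k k p p p o k
Stitch 3 in working order -> o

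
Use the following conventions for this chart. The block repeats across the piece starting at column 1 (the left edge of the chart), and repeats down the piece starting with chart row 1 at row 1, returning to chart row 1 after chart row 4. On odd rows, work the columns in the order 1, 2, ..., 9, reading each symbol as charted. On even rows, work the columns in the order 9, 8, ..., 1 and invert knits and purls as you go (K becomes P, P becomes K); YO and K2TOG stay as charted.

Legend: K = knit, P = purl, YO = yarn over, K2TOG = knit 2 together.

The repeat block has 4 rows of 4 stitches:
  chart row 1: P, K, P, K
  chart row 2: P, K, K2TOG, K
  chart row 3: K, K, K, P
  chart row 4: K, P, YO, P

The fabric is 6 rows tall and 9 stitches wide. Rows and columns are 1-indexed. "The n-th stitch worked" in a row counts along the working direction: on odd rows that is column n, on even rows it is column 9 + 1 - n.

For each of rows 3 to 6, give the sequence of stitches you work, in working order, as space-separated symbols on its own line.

Rows as worked:
K K K P K K K P K
P K YO K P K YO K P
P K P K P K P K P
K P K2TOG P K P K2TOG P K

Derivation:
Row 3: chart row 3, RS - tile across columns 1-9 and work as-is.
Row 4: chart row 4, WS - tiled (columns 1-9): K P YO P K P YO P K; work from column 9 back to 1 with K<->P swapped.
Row 5: chart row 1, RS - tile across columns 1-9 and work as-is.
Row 6: chart row 2, WS - tiled (columns 1-9): P K K2TOG K P K K2TOG K P; work from column 9 back to 1 with K<->P swapped.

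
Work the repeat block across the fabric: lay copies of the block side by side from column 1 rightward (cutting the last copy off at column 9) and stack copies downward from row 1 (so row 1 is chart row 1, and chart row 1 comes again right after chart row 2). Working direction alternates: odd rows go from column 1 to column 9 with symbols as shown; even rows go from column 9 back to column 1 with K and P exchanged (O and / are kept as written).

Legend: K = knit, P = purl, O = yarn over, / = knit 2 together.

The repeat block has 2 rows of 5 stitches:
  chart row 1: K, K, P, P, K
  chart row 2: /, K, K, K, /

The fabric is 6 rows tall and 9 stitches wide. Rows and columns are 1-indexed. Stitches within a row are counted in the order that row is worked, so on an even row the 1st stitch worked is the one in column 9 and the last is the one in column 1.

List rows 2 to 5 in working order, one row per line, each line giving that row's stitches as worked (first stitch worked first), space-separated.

Row 2: chart row 2, WS - tiled (columns 1-9): / K K K / / K K K; work from column 9 back to 1 with K<->P swapped.
Row 3: chart row 1, RS - tile across columns 1-9 and work as-is.
Row 4: chart row 2, WS - tiled (columns 1-9): / K K K / / K K K; work from column 9 back to 1 with K<->P swapped.
Row 5: chart row 1, RS - tile across columns 1-9 and work as-is.

Rows as worked:
P P P / / P P P /
K K P P K K K P P
P P P / / P P P /
K K P P K K K P P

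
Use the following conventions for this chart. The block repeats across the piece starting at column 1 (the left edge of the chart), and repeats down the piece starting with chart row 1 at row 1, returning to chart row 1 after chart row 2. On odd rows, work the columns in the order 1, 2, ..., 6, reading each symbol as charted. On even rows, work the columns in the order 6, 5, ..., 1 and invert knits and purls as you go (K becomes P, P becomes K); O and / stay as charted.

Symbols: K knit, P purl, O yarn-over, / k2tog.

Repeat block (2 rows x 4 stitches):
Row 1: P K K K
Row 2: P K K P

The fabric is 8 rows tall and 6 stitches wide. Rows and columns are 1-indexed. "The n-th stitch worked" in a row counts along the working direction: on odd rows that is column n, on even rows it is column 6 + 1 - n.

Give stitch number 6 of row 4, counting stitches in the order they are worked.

Result:
K

Derivation:
Row 4: (4-1) mod 2 = 1, so use chart row 2. Even row -> WS.
Chart row 2 tiled across columns 1-6: P K K P P K
WS row: flip the tiled sequence (start at column 6) and apply K<->P; O and / stay.
Row 4 as worked: P K K P P K
The 6th stitch worked is K.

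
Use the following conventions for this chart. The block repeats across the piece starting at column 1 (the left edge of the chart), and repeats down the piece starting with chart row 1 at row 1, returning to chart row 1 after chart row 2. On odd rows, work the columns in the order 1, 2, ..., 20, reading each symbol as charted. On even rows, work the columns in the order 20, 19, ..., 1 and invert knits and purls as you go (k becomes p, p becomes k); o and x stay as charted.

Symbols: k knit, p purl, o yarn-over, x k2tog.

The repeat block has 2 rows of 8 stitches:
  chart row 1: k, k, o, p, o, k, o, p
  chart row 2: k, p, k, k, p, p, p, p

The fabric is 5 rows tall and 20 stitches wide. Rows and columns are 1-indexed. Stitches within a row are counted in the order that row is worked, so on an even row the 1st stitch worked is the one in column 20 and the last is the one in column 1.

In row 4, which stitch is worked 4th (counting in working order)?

Row 4 uses chart row ((4-1) mod 2)+1 = 2. Row 4 is even, so WS.
Chart row 2 tiled across columns 1-20: k p k k p p p p k p k k p p p p k p k k
Wrong side: read the tiled row from column 20 down to 1 and exchange k with p (leave o, x).
Row 4 as worked: p p k p k k k k p p k p k k k k p p k p
Counting 4 along the worked row gives p.

== STITCH ==
p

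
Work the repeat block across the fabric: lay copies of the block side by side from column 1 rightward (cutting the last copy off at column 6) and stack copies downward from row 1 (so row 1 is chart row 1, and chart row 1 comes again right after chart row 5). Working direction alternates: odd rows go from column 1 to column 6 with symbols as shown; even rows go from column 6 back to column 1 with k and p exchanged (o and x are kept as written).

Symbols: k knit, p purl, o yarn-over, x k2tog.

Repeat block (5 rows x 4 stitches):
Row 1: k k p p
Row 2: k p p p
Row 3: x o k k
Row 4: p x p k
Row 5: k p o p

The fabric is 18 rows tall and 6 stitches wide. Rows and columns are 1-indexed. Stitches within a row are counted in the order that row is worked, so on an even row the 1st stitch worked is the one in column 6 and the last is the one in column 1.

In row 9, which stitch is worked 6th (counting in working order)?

For row 9: chart row = ((9-1) mod 5) + 1 = 4; this is a RS (odd) row.
Chart row 4 tiled across columns 1-6: p x p k p x
RS: work column 1 to column 6, symbols as charted — the tiled row is the row as worked.
Counting 6 along the worked row gives x.

Stitch:
x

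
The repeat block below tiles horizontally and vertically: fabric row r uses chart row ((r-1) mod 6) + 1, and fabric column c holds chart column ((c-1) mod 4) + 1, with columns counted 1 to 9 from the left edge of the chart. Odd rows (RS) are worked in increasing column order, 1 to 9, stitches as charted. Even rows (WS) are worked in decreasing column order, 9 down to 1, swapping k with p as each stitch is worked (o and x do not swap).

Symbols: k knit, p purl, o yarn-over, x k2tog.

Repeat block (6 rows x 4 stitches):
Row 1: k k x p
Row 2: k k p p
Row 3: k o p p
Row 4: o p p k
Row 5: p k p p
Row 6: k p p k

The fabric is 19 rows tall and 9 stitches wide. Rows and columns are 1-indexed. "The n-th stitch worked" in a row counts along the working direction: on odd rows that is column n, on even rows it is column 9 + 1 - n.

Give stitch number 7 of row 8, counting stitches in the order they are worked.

For row 8: chart row = ((8-1) mod 6) + 1 = 2; this is a WS (even) row.
Chart row 2 tiled across columns 1-9: k k p p k k p p k
WS: work from column 9 back to column 1 (reverse the tiled row), swapping k<->p (o and x unchanged).
Row 8 as worked: p k k p p k k p p
Stitch 7 in working order -> k

Stitch:
k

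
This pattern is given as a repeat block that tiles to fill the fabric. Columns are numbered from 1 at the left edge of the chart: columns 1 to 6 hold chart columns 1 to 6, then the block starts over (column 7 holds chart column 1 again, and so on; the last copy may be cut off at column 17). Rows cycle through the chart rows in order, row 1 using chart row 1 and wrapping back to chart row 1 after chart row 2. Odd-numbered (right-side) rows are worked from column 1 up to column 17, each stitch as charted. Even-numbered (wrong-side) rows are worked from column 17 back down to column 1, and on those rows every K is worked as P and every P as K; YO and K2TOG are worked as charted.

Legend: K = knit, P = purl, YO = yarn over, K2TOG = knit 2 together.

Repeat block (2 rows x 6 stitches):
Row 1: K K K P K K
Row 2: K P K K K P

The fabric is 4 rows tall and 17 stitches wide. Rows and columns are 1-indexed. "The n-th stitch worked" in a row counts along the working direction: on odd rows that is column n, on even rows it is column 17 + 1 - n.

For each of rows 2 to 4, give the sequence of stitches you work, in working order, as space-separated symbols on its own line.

Result:
P P P K P K P P P K P K P P P K P
K K K P K K K K K P K K K K K P K
P P P K P K P P P K P K P P P K P

Derivation:
Row 2: chart row 2, WS - tiled (columns 1-17): K P K K K P K P K K K P K P K K K; work from column 17 back to 1 with K<->P swapped.
Row 3: chart row 1, RS - tile across columns 1-17 and work as-is.
Row 4: chart row 2, WS - tiled (columns 1-17): K P K K K P K P K K K P K P K K K; work from column 17 back to 1 with K<->P swapped.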